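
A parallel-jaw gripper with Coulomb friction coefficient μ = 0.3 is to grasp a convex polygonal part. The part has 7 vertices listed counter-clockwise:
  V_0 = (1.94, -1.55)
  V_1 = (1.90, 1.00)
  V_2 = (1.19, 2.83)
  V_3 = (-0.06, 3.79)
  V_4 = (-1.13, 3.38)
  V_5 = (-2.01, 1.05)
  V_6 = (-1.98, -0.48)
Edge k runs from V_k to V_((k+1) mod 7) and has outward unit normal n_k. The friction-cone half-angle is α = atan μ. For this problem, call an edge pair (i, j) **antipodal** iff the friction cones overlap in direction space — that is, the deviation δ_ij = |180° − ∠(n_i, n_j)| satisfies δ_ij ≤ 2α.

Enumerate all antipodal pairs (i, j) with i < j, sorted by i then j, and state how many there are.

count = 4; pairs: (0,4), (0,5), (1,5), (2,6)

α = atan 0.3 = 16.70°;  2α = 33.40°
n_0 = (+0.9999, +0.0157)
n_1 = (+0.9323, +0.3617)
n_2 = (+0.6091, +0.7931)
n_3 = (-0.3578, +0.9338)
n_4 = (-0.9355, +0.3533)
n_5 = (-0.9998, -0.0196)
n_6 = (-0.2633, -0.9647)
  (0,1): δ = 159.69°  ·
  (0,2): δ = 128.42°  ·
  (0,3): δ = 69.93°  ·
  (0,4): δ = 21.59°  ✓
  (0,5): δ = 0.22°  ✓
  (0,6): δ = 73.83°  ·
  (1,2): δ = 148.73°  ·
  (1,3): δ = 90.24°  ·
  (1,4): δ = 41.90°  ·
  (1,5): δ = 20.08°  ✓
  (1,6): δ = 53.53°  ·
  (2,3): δ = 121.51°  ·
  (2,4): δ = 73.17°  ·
  (2,5): δ = 51.35°  ·
  (2,6): δ = 22.26°  ✓
  (3,4): δ = 131.66°  ·
  (3,5): δ = 109.84°  ·
  (3,6): δ = 36.23°  ·
  (4,5): δ = 158.19°  ·
  (4,6): δ = 84.58°  ·
  (5,6): δ = 106.39°  ·
antipodal pairs: 4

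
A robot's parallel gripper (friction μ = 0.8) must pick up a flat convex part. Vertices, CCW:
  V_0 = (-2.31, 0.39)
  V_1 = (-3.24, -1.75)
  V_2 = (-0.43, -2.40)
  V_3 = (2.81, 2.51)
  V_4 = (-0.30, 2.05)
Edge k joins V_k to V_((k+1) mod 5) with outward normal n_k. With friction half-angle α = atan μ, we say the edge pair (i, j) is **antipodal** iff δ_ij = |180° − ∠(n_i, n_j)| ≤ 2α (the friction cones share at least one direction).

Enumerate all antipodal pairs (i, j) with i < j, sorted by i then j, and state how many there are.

α = atan 0.8 = 38.66°;  2α = 77.32°
n_0 = (-0.9171, +0.3986)
n_1 = (-0.2254, -0.9743)
n_2 = (+0.8347, -0.5508)
n_3 = (-0.1463, +0.9892)
n_4 = (-0.6368, +0.7710)
  (0,1): δ = 79.54°  ·
  (0,2): δ = 9.93°  ✓
  (0,3): δ = 121.90°  ·
  (0,4): δ = 153.04°  ·
  (1,2): δ = 110.40°  ·
  (1,3): δ = 21.44°  ✓
  (1,4): δ = 52.58°  ✓
  (2,3): δ = 48.17°  ✓
  (2,4): δ = 17.03°  ✓
  (3,4): δ = 148.86°  ·
antipodal pairs: 5

count = 5; pairs: (0,2), (1,3), (1,4), (2,3), (2,4)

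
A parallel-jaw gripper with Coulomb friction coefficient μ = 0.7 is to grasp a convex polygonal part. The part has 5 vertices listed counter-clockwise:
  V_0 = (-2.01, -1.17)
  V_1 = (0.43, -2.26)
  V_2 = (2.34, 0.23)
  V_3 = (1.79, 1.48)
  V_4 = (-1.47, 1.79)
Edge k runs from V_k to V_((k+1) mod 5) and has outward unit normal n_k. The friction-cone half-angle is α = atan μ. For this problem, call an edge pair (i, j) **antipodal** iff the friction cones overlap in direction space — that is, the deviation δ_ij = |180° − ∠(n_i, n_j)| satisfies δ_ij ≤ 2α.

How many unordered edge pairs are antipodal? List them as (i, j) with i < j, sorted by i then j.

count = 5; pairs: (0,2), (0,3), (1,3), (1,4), (2,4)

α = atan 0.7 = 34.99°;  2α = 69.98°
n_0 = (-0.4079, -0.9130)
n_1 = (+0.7935, -0.6086)
n_2 = (+0.9153, +0.4027)
n_3 = (+0.0947, +0.9955)
n_4 = (-0.9838, +0.1795)
  (0,1): δ = 103.42°  ·
  (0,2): δ = 42.18°  ✓
  (0,3): δ = 18.64°  ✓
  (0,4): δ = 103.73°  ·
  (1,2): δ = 118.76°  ·
  (1,3): δ = 57.94°  ✓
  (1,4): δ = 27.15°  ✓
  (2,3): δ = 119.18°  ·
  (2,4): δ = 34.09°  ✓
  (3,4): δ = 94.91°  ·
antipodal pairs: 5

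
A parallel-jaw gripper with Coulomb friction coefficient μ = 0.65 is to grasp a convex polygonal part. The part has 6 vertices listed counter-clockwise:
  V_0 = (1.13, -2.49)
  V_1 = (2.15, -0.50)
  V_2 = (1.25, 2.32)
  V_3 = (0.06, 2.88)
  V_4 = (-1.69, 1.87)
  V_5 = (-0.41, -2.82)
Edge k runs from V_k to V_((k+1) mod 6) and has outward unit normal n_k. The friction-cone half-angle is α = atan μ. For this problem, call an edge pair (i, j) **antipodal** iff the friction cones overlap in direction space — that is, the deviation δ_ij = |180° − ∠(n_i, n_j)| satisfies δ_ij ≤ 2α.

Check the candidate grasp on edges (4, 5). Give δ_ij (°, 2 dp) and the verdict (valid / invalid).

α = atan 0.65 = 33.02°;  2α = 66.05°
edge 4: e_4 = (+1.28, -4.69);  n_4 = (-0.9647, -0.2633)
edge 5: e_5 = (+1.54, +0.33);  n_5 = (+0.2095, -0.9778)
∠(n_4, n_5) = 86.83°
δ = |180° − 86.83°| = 93.17°
93.17° > 2α = 66.05°  →  invalid

δ = 93.17°, invalid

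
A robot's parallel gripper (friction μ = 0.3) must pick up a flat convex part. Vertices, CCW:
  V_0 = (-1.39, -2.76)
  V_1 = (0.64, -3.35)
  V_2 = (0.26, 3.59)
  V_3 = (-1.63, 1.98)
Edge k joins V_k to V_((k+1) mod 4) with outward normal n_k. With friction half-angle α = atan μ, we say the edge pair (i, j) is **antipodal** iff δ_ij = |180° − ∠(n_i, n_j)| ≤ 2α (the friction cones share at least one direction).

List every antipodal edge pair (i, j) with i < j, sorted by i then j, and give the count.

count = 1; pairs: (1,3)

α = atan 0.3 = 16.70°;  2α = 33.40°
n_0 = (-0.2791, -0.9603)
n_1 = (+0.9985, +0.0547)
n_2 = (-0.6485, +0.7612)
n_3 = (-0.9987, -0.0506)
  (0,1): δ = 70.66°  ·
  (0,2): δ = 56.63°  ·
  (0,3): δ = 109.10°  ·
  (1,2): δ = 52.71°  ·
  (1,3): δ = 0.24°  ✓
  (2,3): δ = 127.53°  ·
antipodal pairs: 1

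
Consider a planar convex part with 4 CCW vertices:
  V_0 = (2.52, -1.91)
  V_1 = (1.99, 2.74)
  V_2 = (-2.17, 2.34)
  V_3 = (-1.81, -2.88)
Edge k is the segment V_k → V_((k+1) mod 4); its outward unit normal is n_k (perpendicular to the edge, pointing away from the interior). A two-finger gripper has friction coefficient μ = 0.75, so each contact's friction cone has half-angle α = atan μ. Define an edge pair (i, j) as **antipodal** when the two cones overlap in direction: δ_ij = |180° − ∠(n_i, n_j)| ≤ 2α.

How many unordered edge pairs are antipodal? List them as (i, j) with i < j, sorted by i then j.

α = atan 0.75 = 36.87°;  2α = 73.74°
n_0 = (+0.9936, +0.1132)
n_1 = (-0.0957, +0.9954)
n_2 = (-0.9976, -0.0688)
n_3 = (+0.2186, -0.9758)
  (0,1): δ = 91.01°  ·
  (0,2): δ = 2.56°  ✓
  (0,3): δ = 96.12°  ·
  (1,2): δ = 91.55°  ·
  (1,3): δ = 7.13°  ✓
  (2,3): δ = 81.32°  ·
antipodal pairs: 2

count = 2; pairs: (0,2), (1,3)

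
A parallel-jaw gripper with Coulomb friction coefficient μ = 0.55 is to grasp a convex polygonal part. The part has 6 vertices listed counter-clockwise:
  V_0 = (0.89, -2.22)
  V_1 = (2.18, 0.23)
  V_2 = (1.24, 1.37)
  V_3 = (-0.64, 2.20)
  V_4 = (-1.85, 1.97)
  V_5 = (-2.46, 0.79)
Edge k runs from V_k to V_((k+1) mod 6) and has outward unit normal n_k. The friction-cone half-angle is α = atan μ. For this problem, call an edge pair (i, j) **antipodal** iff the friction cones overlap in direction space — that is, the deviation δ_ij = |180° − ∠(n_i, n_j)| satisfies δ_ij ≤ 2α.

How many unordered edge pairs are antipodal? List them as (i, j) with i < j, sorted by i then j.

α = atan 0.55 = 28.81°;  2α = 57.62°
n_0 = (+0.8848, -0.4659)
n_1 = (+0.7715, +0.6362)
n_2 = (+0.4039, +0.9148)
n_3 = (-0.1867, +0.9824)
n_4 = (-0.8883, +0.4592)
n_5 = (-0.6684, -0.7438)
  (0,1): δ = 112.72°  ·
  (0,2): δ = 86.05°  ·
  (0,3): δ = 51.47°  ✓
  (0,4): δ = 0.43°  ✓
  (0,5): δ = 75.83°  ·
  (1,2): δ = 153.33°  ·
  (1,3): δ = 118.75°  ·
  (1,4): δ = 66.84°  ·
  (1,5): δ = 8.55°  ✓
  (2,3): δ = 145.42°  ·
  (2,4): δ = 93.52°  ·
  (2,5): δ = 18.12°  ✓
  (3,4): δ = 128.10°  ·
  (3,5): δ = 52.70°  ✓
  (4,5): δ = 104.60°  ·
antipodal pairs: 5

count = 5; pairs: (0,3), (0,4), (1,5), (2,5), (3,5)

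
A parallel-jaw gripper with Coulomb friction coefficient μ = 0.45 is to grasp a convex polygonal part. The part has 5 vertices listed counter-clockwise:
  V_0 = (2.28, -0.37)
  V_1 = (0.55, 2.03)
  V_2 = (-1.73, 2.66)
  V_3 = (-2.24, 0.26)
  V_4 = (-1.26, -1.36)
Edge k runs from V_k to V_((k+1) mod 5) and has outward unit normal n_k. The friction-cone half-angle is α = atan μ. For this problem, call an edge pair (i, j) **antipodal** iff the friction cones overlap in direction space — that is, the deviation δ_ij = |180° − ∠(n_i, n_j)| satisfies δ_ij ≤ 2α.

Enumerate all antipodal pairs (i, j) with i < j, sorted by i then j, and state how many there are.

α = atan 0.45 = 24.23°;  2α = 48.46°
n_0 = (+0.8112, +0.5847)
n_1 = (+0.2663, +0.9639)
n_2 = (-0.9782, +0.2079)
n_3 = (-0.8556, -0.5176)
n_4 = (+0.2693, -0.9630)
  (0,1): δ = 141.23°  ·
  (0,2): δ = 47.78°  ✓
  (0,3): δ = 4.61°  ✓
  (0,4): δ = 69.84°  ·
  (1,2): δ = 86.55°  ·
  (1,3): δ = 43.38°  ✓
  (1,4): δ = 31.07°  ✓
  (2,3): δ = 136.83°  ·
  (2,4): δ = 62.38°  ·
  (3,4): δ = 105.55°  ·
antipodal pairs: 4

count = 4; pairs: (0,2), (0,3), (1,3), (1,4)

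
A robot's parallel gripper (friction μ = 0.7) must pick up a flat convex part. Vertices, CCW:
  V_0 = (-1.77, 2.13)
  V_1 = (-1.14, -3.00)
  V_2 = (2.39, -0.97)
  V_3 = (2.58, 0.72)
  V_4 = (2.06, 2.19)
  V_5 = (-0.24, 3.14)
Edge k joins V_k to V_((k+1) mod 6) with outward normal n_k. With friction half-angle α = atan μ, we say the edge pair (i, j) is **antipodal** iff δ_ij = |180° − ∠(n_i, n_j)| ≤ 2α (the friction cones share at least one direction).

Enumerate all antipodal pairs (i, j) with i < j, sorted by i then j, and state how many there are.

count = 7; pairs: (0,1), (0,2), (0,3), (0,4), (1,4), (1,5), (2,5)

α = atan 0.7 = 34.99°;  2α = 69.98°
n_0 = (-0.9925, -0.1219)
n_1 = (+0.4985, -0.8669)
n_2 = (+0.9937, -0.1117)
n_3 = (+0.9428, +0.3335)
n_4 = (+0.3818, +0.9243)
n_5 = (-0.5509, +0.8346)
  (0,1): δ = 67.10°  ✓
  (0,2): δ = 13.42°  ✓
  (0,3): δ = 12.48°  ✓
  (0,4): δ = 60.56°  ✓
  (0,5): δ = 116.43°  ·
  (1,2): δ = 126.32°  ·
  (1,3): δ = 100.42°  ·
  (1,4): δ = 52.34°  ✓
  (1,5): δ = 3.53°  ✓
  (2,3): δ = 154.10°  ·
  (2,4): δ = 106.03°  ·
  (2,5): δ = 50.16°  ✓
  (3,4): δ = 131.92°  ·
  (3,5): δ = 76.05°  ·
  (4,5): δ = 124.13°  ·
antipodal pairs: 7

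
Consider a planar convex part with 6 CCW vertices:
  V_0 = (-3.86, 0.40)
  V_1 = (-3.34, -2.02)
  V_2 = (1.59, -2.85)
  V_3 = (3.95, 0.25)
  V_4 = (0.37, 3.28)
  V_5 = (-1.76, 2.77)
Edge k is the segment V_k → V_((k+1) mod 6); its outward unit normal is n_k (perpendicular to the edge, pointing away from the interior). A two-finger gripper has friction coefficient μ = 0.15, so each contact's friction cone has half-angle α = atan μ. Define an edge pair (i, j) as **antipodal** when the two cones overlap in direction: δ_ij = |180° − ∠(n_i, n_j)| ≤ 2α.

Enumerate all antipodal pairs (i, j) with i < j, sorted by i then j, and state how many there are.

count = 1; pairs: (2,5)

α = atan 0.15 = 8.53°;  2α = 17.06°
n_0 = (-0.9777, -0.2101)
n_1 = (-0.1660, -0.9861)
n_2 = (+0.7957, -0.6057)
n_3 = (+0.6460, +0.7633)
n_4 = (-0.2329, +0.9725)
n_5 = (-0.7485, +0.6632)
  (0,1): δ = 111.68°  ·
  (0,2): δ = 49.41°  ·
  (0,3): δ = 37.63°  ·
  (0,4): δ = 91.34°  ·
  (0,5): δ = 126.33°  ·
  (1,2): δ = 117.73°  ·
  (1,3): δ = 30.69°  ·
  (1,4): δ = 23.02°  ·
  (1,5): δ = 58.01°  ·
  (2,3): δ = 92.96°  ·
  (2,4): δ = 39.25°  ·
  (2,5): δ = 4.26°  ✓
  (3,4): δ = 126.29°  ·
  (3,5): δ = 91.30°  ·
  (4,5): δ = 145.01°  ·
antipodal pairs: 1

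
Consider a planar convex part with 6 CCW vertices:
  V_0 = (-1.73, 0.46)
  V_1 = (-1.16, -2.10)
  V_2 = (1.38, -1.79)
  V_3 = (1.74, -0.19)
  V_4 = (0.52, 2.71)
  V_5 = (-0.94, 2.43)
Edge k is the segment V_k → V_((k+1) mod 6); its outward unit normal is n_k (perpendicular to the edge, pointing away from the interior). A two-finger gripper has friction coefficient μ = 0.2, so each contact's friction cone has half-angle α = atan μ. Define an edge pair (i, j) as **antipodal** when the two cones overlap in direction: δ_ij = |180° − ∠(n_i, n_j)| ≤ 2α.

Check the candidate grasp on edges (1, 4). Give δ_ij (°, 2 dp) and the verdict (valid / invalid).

δ = 3.90°, valid

α = atan 0.2 = 11.31°;  2α = 22.62°
edge 1: e_1 = (+2.54, +0.31);  n_1 = (+0.1211, -0.9926)
edge 4: e_4 = (-1.46, -0.28);  n_4 = (-0.1883, +0.9821)
∠(n_1, n_4) = 176.10°
δ = |180° − 176.10°| = 3.90°
3.90° ≤ 2α = 22.62°  →  valid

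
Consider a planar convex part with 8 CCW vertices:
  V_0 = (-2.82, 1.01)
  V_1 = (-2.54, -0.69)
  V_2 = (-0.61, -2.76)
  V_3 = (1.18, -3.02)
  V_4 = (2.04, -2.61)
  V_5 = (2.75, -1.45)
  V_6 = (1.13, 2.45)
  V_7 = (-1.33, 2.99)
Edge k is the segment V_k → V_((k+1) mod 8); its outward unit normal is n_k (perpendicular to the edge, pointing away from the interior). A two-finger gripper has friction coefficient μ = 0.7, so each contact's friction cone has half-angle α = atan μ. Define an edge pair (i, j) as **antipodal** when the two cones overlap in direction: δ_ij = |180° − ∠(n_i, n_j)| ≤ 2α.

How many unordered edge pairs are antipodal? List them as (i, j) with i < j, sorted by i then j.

α = atan 0.7 = 34.99°;  2α = 69.98°
n_0 = (-0.9867, -0.1625)
n_1 = (-0.7314, -0.6819)
n_2 = (-0.1437, -0.9896)
n_3 = (+0.4303, -0.9027)
n_4 = (+0.8529, -0.5220)
n_5 = (+0.9235, +0.3836)
n_6 = (+0.2144, +0.9767)
n_7 = (-0.7990, +0.6013)
  (0,1): δ = 146.36°  ·
  (0,2): δ = 107.62°  ·
  (0,3): δ = 73.86°  ·
  (0,4): δ = 40.82°  ✓
  (0,5): δ = 13.20°  ✓
  (0,6): δ = 68.27°  ✓
  (0,7): δ = 133.68°  ·
  (1,2): δ = 141.26°  ·
  (1,3): δ = 107.51°  ·
  (1,4): δ = 74.46°  ·
  (1,5): δ = 20.44°  ✓
  (1,6): δ = 34.62°  ✓
  (1,7): δ = 100.04°  ·
  (2,3): δ = 146.25°  ·
  (2,4): δ = 113.21°  ·
  (2,5): δ = 59.18°  ✓
  (2,6): δ = 4.12°  ✓
  (2,7): δ = 61.30°  ✓
  (3,4): δ = 146.96°  ·
  (3,5): δ = 92.93°  ·
  (3,6): δ = 37.87°  ✓
  (3,7): δ = 27.55°  ✓
  (4,5): δ = 125.97°  ·
  (4,6): δ = 70.91°  ·
  (4,7): δ = 5.49°  ✓
  (5,6): δ = 124.94°  ·
  (5,7): δ = 59.52°  ✓
  (6,7): δ = 114.58°  ·
antipodal pairs: 12

count = 12; pairs: (0,4), (0,5), (0,6), (1,5), (1,6), (2,5), (2,6), (2,7), (3,6), (3,7), (4,7), (5,7)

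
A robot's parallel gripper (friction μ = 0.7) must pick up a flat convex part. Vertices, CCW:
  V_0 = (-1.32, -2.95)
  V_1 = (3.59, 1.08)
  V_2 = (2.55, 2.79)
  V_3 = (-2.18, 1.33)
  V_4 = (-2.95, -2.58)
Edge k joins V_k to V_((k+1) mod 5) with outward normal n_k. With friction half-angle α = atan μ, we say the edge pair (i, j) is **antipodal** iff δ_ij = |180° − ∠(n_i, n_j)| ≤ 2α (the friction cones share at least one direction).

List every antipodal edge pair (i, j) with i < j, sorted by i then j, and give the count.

α = atan 0.7 = 34.99°;  2α = 69.98°
n_0 = (+0.6344, -0.7730)
n_1 = (+0.8544, +0.5196)
n_2 = (-0.2949, +0.9555)
n_3 = (-0.9812, +0.1932)
n_4 = (-0.2214, -0.9752)
  (0,1): δ = 98.07°  ·
  (0,2): δ = 22.22°  ✓
  (0,3): δ = 39.48°  ✓
  (0,4): δ = 127.83°  ·
  (1,2): δ = 104.15°  ·
  (1,3): δ = 42.45°  ✓
  (1,4): δ = 45.90°  ✓
  (2,3): δ = 118.29°  ·
  (2,4): δ = 29.94°  ✓
  (3,4): δ = 91.65°  ·
antipodal pairs: 5

count = 5; pairs: (0,2), (0,3), (1,3), (1,4), (2,4)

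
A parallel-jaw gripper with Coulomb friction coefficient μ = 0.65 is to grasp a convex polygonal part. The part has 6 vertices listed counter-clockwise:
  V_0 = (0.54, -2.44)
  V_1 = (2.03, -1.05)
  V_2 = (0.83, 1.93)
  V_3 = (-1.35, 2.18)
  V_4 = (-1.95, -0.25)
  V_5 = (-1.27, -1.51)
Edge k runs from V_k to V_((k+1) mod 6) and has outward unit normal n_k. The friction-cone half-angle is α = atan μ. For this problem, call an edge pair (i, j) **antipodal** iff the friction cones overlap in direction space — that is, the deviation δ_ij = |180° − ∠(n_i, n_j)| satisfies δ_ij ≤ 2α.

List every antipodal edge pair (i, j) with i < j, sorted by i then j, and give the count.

count = 7; pairs: (0,2), (0,3), (1,3), (1,4), (1,5), (2,4), (2,5)

α = atan 0.65 = 33.02°;  2α = 66.05°
n_0 = (+0.6821, -0.7312)
n_1 = (+0.9276, +0.3735)
n_2 = (+0.1139, +0.9935)
n_3 = (-0.9708, +0.2397)
n_4 = (-0.8800, -0.4749)
n_5 = (-0.4570, -0.8895)
  (0,1): δ = 111.08°  ·
  (0,2): δ = 49.55°  ✓
  (0,3): δ = 33.12°  ✓
  (0,4): δ = 75.34°  ·
  (0,5): δ = 109.79°  ·
  (1,2): δ = 118.48°  ·
  (1,3): δ = 35.80°  ✓
  (1,4): δ = 6.42°  ✓
  (1,5): δ = 40.87°  ✓
  (2,3): δ = 97.33°  ·
  (2,4): δ = 55.10°  ✓
  (2,5): δ = 20.65°  ✓
  (3,4): δ = 137.78°  ·
  (3,5): δ = 103.32°  ·
  (4,5): δ = 145.55°  ·
antipodal pairs: 7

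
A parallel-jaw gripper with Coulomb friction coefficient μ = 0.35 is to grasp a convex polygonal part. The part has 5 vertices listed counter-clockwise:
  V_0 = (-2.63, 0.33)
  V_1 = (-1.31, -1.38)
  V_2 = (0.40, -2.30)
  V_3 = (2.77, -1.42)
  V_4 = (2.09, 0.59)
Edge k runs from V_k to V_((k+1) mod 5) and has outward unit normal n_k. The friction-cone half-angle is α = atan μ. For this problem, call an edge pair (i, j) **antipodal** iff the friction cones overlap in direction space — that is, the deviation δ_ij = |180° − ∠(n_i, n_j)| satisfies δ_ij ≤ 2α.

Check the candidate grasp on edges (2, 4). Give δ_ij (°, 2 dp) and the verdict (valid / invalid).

α = atan 0.35 = 19.29°;  2α = 38.58°
edge 2: e_2 = (+2.37, +0.88);  n_2 = (+0.3481, -0.9375)
edge 4: e_4 = (-4.72, -0.26);  n_4 = (-0.0550, +0.9985)
∠(n_2, n_4) = 162.78°
δ = |180° − 162.78°| = 17.22°
17.22° ≤ 2α = 38.58°  →  valid

δ = 17.22°, valid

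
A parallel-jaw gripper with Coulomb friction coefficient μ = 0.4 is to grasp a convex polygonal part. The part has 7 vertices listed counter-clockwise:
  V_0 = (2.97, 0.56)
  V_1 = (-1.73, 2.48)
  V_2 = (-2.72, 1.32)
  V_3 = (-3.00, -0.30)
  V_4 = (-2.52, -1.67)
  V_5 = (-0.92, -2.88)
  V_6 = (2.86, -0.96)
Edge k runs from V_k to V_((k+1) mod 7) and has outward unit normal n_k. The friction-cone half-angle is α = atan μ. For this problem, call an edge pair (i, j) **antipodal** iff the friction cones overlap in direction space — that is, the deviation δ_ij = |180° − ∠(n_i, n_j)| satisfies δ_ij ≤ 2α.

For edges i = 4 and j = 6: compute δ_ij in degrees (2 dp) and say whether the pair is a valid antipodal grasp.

δ = 57.04°, invalid

α = atan 0.4 = 21.80°;  2α = 43.60°
edge 4: e_4 = (+1.60, -1.21);  n_4 = (-0.6032, -0.7976)
edge 6: e_6 = (+0.11, +1.52);  n_6 = (+0.9974, -0.0722)
∠(n_4, n_6) = 122.96°
δ = |180° − 122.96°| = 57.04°
57.04° > 2α = 43.60°  →  invalid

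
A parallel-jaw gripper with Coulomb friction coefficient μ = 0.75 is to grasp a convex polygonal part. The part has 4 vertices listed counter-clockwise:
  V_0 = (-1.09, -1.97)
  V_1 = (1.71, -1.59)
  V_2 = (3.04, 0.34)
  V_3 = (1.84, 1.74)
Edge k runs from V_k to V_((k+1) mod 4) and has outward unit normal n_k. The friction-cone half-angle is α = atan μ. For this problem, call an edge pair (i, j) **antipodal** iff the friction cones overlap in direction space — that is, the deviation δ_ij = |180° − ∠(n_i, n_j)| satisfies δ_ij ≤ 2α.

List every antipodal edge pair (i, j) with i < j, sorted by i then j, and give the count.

count = 3; pairs: (0,2), (0,3), (1,3)

α = atan 0.75 = 36.87°;  2α = 73.74°
n_0 = (+0.1345, -0.9909)
n_1 = (+0.8234, -0.5674)
n_2 = (+0.7593, +0.6508)
n_3 = (-0.7848, +0.6198)
  (0,1): δ = 132.30°  ·
  (0,2): δ = 57.13°  ✓
  (0,3): δ = 43.97°  ✓
  (1,2): δ = 104.83°  ·
  (1,3): δ = 3.73°  ✓
  (2,3): δ = 78.90°  ·
antipodal pairs: 3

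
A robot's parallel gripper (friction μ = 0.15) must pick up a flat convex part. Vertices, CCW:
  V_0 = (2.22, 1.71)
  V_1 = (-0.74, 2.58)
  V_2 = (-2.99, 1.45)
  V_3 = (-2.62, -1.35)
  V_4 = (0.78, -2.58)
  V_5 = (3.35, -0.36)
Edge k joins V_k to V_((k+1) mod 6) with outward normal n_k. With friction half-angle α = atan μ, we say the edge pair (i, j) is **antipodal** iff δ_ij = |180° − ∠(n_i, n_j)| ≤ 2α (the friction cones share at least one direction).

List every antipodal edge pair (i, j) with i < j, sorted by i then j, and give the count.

count = 2; pairs: (0,3), (1,4)

α = atan 0.15 = 8.53°;  2α = 17.06°
n_0 = (+0.2820, +0.9594)
n_1 = (-0.4488, +0.8936)
n_2 = (-0.9914, -0.1310)
n_3 = (-0.3402, -0.9404)
n_4 = (+0.6537, -0.7568)
n_5 = (+0.8777, +0.4791)
  (0,1): δ = 136.95°  ·
  (0,2): δ = 66.09°  ·
  (0,3): δ = 3.51°  ✓
  (0,4): δ = 57.20°  ·
  (0,5): δ = 135.01°  ·
  (1,2): δ = 109.14°  ·
  (1,3): δ = 46.56°  ·
  (1,4): δ = 14.15°  ✓
  (1,5): δ = 91.96°  ·
  (2,3): δ = 117.42°  ·
  (2,4): δ = 56.71°  ·
  (2,5): δ = 21.10°  ·
  (3,4): δ = 119.29°  ·
  (3,5): δ = 41.48°  ·
  (4,5): δ = 102.19°  ·
antipodal pairs: 2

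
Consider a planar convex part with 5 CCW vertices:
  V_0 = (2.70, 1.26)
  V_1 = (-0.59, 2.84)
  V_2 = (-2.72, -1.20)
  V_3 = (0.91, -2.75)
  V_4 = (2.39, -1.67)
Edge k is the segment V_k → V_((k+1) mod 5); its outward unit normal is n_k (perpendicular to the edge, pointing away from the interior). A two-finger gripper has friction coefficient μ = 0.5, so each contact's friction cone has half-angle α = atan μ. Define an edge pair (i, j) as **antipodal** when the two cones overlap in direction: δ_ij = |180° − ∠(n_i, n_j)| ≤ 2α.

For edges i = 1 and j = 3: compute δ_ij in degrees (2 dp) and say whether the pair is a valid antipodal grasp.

α = atan 0.5 = 26.57°;  2α = 53.13°
edge 1: e_1 = (-2.13, -4.04);  n_1 = (-0.8846, +0.4664)
edge 3: e_3 = (+1.48, +1.08);  n_3 = (+0.5895, -0.8078)
∠(n_1, n_3) = 153.92°
δ = |180° − 153.92°| = 26.08°
26.08° ≤ 2α = 53.13°  →  valid

δ = 26.08°, valid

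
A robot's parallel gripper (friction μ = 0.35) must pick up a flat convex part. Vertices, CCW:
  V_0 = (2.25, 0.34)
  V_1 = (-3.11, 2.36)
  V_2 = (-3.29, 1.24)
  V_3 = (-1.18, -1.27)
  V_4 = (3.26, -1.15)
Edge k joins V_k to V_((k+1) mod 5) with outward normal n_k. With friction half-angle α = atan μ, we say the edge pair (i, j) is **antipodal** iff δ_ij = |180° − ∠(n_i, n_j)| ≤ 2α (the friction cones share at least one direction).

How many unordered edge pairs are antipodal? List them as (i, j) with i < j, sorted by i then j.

α = atan 0.35 = 19.29°;  2α = 38.58°
n_0 = (+0.3527, +0.9358)
n_1 = (-0.9873, +0.1587)
n_2 = (-0.7655, -0.6435)
n_3 = (+0.0270, -0.9996)
n_4 = (+0.8278, +0.5611)
  (0,1): δ = 78.48°  ·
  (0,2): δ = 29.30°  ✓
  (0,3): δ = 22.20°  ✓
  (0,4): δ = 144.78°  ·
  (1,2): δ = 130.82°  ·
  (1,3): δ = 79.32°  ·
  (1,4): δ = 43.26°  ·
  (2,3): δ = 128.50°  ·
  (2,4): δ = 5.92°  ✓
  (3,4): δ = 57.42°  ·
antipodal pairs: 3

count = 3; pairs: (0,2), (0,3), (2,4)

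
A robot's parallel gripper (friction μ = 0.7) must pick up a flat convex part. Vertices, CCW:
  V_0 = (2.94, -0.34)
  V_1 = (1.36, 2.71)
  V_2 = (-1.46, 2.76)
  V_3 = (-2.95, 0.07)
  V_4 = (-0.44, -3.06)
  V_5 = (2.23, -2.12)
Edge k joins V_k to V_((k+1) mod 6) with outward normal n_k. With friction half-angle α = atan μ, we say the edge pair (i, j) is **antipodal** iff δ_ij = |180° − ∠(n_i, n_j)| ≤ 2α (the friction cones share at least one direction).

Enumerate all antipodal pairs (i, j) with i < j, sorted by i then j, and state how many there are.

α = atan 0.7 = 34.99°;  2α = 69.98°
n_0 = (+0.8879, +0.4600)
n_1 = (+0.0177, +0.9998)
n_2 = (-0.8748, +0.4845)
n_3 = (-0.7801, -0.6256)
n_4 = (+0.3321, -0.9433)
n_5 = (+0.9288, -0.3705)
  (0,1): δ = 118.40°  ·
  (0,2): δ = 56.37°  ✓
  (0,3): δ = 11.34°  ✓
  (0,4): δ = 82.01°  ·
  (0,5): δ = 130.87°  ·
  (1,2): δ = 117.97°  ·
  (1,3): δ = 50.26°  ✓
  (1,4): δ = 20.41°  ✓
  (1,5): δ = 69.27°  ✓
  (2,3): δ = 112.29°  ·
  (2,4): δ = 41.62°  ✓
  (2,5): δ = 7.24°  ✓
  (3,4): δ = 109.33°  ·
  (3,5): δ = 60.47°  ✓
  (4,5): δ = 131.14°  ·
antipodal pairs: 8

count = 8; pairs: (0,2), (0,3), (1,3), (1,4), (1,5), (2,4), (2,5), (3,5)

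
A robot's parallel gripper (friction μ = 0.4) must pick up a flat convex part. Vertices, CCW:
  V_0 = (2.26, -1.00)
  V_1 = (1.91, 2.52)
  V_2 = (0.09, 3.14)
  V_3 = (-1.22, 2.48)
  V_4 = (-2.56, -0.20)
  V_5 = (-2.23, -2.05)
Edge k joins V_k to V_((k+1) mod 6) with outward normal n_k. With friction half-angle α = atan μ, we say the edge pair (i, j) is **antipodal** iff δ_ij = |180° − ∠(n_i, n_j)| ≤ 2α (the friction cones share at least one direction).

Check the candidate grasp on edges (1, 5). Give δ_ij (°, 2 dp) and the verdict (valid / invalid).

α = atan 0.4 = 21.80°;  2α = 43.60°
edge 1: e_1 = (-1.82, +0.62);  n_1 = (+0.3225, +0.9466)
edge 5: e_5 = (+4.49, +1.05);  n_5 = (+0.2277, -0.9737)
∠(n_1, n_5) = 148.03°
δ = |180° − 148.03°| = 31.97°
31.97° ≤ 2α = 43.60°  →  valid

δ = 31.97°, valid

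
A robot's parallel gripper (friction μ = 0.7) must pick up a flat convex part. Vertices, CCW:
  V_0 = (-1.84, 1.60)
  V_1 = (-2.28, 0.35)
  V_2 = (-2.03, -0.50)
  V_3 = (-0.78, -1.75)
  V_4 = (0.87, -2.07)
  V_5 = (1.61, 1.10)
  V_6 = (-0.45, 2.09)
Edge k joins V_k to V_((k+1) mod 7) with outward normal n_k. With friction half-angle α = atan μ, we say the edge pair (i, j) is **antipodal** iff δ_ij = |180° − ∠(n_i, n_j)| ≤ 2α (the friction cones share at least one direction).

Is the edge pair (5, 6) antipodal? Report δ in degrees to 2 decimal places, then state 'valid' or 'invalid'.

α = atan 0.7 = 34.99°;  2α = 69.98°
edge 5: e_5 = (-2.06, +0.99);  n_5 = (+0.4332, +0.9013)
edge 6: e_6 = (-1.39, -0.49);  n_6 = (-0.3325, +0.9431)
∠(n_5, n_6) = 45.09°
δ = |180° − 45.09°| = 134.91°
134.91° > 2α = 69.98°  →  invalid

δ = 134.91°, invalid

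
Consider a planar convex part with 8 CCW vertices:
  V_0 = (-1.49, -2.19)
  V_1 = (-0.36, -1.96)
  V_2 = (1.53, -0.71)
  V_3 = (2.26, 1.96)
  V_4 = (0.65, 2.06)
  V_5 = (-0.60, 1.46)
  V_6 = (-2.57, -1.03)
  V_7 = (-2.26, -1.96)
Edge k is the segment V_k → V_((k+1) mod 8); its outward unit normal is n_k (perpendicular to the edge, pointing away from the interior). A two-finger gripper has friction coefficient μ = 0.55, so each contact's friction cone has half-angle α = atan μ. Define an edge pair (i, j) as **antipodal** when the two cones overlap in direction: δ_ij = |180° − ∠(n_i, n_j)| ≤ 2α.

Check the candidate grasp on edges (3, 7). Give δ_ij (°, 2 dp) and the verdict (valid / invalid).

α = atan 0.55 = 28.81°;  2α = 57.62°
edge 3: e_3 = (-1.61, +0.10);  n_3 = (+0.0620, +0.9981)
edge 7: e_7 = (+0.77, -0.23);  n_7 = (-0.2862, -0.9582)
∠(n_3, n_7) = 166.92°
δ = |180° − 166.92°| = 13.08°
13.08° ≤ 2α = 57.62°  →  valid

δ = 13.08°, valid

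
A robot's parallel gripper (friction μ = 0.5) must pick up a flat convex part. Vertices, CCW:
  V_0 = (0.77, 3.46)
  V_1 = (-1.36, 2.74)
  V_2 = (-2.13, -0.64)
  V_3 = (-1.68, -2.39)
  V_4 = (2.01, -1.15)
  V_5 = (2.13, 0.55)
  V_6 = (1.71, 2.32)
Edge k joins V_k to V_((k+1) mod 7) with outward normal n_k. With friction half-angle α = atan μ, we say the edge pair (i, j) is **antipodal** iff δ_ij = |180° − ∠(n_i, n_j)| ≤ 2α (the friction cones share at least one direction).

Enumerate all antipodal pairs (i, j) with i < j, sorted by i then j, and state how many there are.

α = atan 0.5 = 26.57°;  2α = 53.13°
n_0 = (-0.3202, +0.9473)
n_1 = (-0.9750, +0.2221)
n_2 = (-0.9685, -0.2490)
n_3 = (+0.3185, -0.9479)
n_4 = (+0.9975, -0.0704)
n_5 = (+0.9730, +0.2309)
n_6 = (+0.7715, +0.6362)
  (0,1): δ = 121.51°  ·
  (0,2): δ = 94.26°  ·
  (0,3): δ = 0.10°  ✓
  (0,4): δ = 67.29°  ·
  (0,5): δ = 84.67°  ·
  (0,6): δ = 110.83°  ·
  (1,2): δ = 152.75°  ·
  (1,3): δ = 58.59°  ·
  (1,4): δ = 8.80°  ✓
  (1,5): δ = 26.18°  ✓
  (1,6): δ = 52.34°  ✓
  (2,3): δ = 85.85°  ·
  (2,4): δ = 18.46°  ✓
  (2,5): δ = 1.07°  ✓
  (2,6): δ = 25.09°  ✓
  (3,4): δ = 112.61°  ·
  (3,5): δ = 95.23°  ·
  (3,6): δ = 69.07°  ·
  (4,5): δ = 162.61°  ·
  (4,6): δ = 136.45°  ·
  (5,6): δ = 153.84°  ·
antipodal pairs: 7

count = 7; pairs: (0,3), (1,4), (1,5), (1,6), (2,4), (2,5), (2,6)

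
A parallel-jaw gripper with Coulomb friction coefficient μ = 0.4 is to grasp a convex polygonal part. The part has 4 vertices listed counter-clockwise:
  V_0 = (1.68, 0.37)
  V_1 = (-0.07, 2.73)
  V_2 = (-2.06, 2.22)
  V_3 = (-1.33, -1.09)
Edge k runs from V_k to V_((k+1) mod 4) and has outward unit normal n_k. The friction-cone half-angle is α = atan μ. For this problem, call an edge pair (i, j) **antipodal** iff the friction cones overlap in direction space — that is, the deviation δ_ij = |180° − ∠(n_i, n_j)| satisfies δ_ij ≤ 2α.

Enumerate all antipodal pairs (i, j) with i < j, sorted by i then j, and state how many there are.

count = 2; pairs: (0,2), (1,3)

α = atan 0.4 = 21.80°;  2α = 43.60°
n_0 = (+0.8033, +0.5956)
n_1 = (-0.2483, +0.9687)
n_2 = (-0.9765, -0.2154)
n_3 = (+0.4364, -0.8997)
  (0,1): δ = 112.18°  ·
  (0,2): δ = 24.12°  ✓
  (0,3): δ = 79.32°  ·
  (1,2): δ = 91.94°  ·
  (1,3): δ = 11.50°  ✓
  (2,3): δ = 76.56°  ·
antipodal pairs: 2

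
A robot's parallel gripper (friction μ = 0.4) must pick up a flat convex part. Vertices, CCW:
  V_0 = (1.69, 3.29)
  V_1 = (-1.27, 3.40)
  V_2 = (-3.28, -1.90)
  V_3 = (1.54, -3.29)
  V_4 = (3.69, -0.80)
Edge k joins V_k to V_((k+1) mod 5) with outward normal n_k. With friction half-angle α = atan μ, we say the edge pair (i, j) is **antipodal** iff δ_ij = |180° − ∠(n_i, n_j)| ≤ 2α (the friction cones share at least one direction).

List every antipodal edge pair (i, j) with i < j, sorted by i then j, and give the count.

count = 2; pairs: (0,2), (1,3)

α = atan 0.4 = 21.80°;  2α = 43.60°
n_0 = (+0.0371, +0.9993)
n_1 = (-0.9350, +0.3546)
n_2 = (-0.2771, -0.9608)
n_3 = (+0.7569, -0.6535)
n_4 = (+0.8983, +0.4393)
  (0,1): δ = 108.64°  ·
  (0,2): δ = 13.96°  ✓
  (0,3): δ = 51.32°  ·
  (0,4): δ = 118.19°  ·
  (1,2): δ = 85.32°  ·
  (1,3): δ = 20.04°  ✓
  (1,4): δ = 46.83°  ·
  (2,3): δ = 114.72°  ·
  (2,4): δ = 47.85°  ·
  (3,4): δ = 113.13°  ·
antipodal pairs: 2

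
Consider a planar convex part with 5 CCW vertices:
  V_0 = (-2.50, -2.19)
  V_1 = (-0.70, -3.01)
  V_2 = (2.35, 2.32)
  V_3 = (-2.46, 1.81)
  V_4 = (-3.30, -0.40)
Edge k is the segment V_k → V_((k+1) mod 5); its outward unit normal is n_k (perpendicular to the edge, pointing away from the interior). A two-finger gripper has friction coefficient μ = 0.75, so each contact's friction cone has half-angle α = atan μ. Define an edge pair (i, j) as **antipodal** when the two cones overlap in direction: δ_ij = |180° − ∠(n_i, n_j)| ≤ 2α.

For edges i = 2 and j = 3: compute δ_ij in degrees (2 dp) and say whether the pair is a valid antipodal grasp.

α = atan 0.75 = 36.87°;  2α = 73.74°
edge 2: e_2 = (-4.81, -0.51);  n_2 = (-0.1054, +0.9944)
edge 3: e_3 = (-0.84, -2.21);  n_3 = (-0.9348, +0.3553)
∠(n_2, n_3) = 63.14°
δ = |180° − 63.14°| = 116.86°
116.86° > 2α = 73.74°  →  invalid

δ = 116.86°, invalid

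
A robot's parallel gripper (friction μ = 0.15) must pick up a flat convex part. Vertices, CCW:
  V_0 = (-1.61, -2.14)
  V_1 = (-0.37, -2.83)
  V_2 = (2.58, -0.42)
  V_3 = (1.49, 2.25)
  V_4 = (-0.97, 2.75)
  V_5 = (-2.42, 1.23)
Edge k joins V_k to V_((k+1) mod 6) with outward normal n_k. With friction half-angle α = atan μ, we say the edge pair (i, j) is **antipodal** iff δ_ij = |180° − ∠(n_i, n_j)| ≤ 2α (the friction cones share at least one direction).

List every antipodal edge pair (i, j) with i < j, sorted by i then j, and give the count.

count = 2; pairs: (1,4), (2,5)

α = atan 0.15 = 8.53°;  2α = 17.06°
n_0 = (-0.4862, -0.8738)
n_1 = (+0.6327, -0.7744)
n_2 = (+0.9258, +0.3780)
n_3 = (+0.1992, +0.9800)
n_4 = (-0.7236, +0.6902)
n_5 = (-0.9723, -0.2337)
  (0,1): δ = 111.66°  ·
  (0,2): δ = 38.70°  ·
  (0,3): δ = 17.60°  ·
  (0,4): δ = 75.44°  ·
  (0,5): δ = 132.61°  ·
  (1,2): δ = 107.04°  ·
  (1,3): δ = 50.74°  ·
  (1,4): δ = 7.10°  ✓
  (1,5): δ = 64.27°  ·
  (2,3): δ = 123.70°  ·
  (2,4): δ = 65.86°  ·
  (2,5): δ = 8.69°  ✓
  (3,4): δ = 122.16°  ·
  (3,5): δ = 65.00°  ·
  (4,5): δ = 122.84°  ·
antipodal pairs: 2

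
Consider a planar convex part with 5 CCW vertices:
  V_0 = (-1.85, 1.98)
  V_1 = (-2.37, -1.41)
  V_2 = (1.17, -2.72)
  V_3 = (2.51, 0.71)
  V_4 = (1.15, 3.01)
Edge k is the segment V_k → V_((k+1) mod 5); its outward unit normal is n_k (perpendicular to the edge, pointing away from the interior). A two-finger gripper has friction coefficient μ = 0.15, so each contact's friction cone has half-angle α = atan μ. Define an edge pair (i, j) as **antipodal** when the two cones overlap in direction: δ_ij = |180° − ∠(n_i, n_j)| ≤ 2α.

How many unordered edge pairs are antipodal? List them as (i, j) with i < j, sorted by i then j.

count = 1; pairs: (0,2)

α = atan 0.15 = 8.53°;  2α = 17.06°
n_0 = (-0.9884, +0.1516)
n_1 = (-0.3471, -0.9378)
n_2 = (+0.9314, -0.3639)
n_3 = (+0.8608, +0.5090)
n_4 = (-0.3247, +0.9458)
  (0,1): δ = 101.59°  ·
  (0,2): δ = 12.62°  ✓
  (0,3): δ = 39.32°  ·
  (0,4): δ = 117.67°  ·
  (1,2): δ = 91.03°  ·
  (1,3): δ = 39.10°  ·
  (1,4): δ = 39.26°  ·
  (2,3): δ = 128.06°  ·
  (2,4): δ = 49.71°  ·
  (3,4): δ = 101.65°  ·
antipodal pairs: 1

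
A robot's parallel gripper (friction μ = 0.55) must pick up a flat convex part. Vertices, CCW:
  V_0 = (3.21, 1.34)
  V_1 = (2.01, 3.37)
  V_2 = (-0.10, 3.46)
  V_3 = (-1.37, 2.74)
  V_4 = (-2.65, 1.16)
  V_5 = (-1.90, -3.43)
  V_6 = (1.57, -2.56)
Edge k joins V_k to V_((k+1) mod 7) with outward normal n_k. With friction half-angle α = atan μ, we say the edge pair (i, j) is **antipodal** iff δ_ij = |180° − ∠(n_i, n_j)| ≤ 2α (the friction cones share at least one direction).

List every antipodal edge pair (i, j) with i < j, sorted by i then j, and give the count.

count = 7; pairs: (0,4), (1,5), (2,5), (2,6), (3,5), (3,6), (4,6)

α = atan 0.55 = 28.81°;  2α = 57.62°
n_0 = (+0.8608, +0.5089)
n_1 = (+0.0426, +0.9991)
n_2 = (-0.4932, +0.8699)
n_3 = (-0.7770, +0.6295)
n_4 = (-0.9869, -0.1613)
n_5 = (+0.2432, -0.9700)
n_6 = (+0.9218, -0.3876)
  (0,1): δ = 123.03°  ·
  (0,2): δ = 91.04°  ·
  (0,3): δ = 69.60°  ·
  (0,4): δ = 21.31°  ✓
  (0,5): δ = 73.49°  ·
  (0,6): δ = 126.60°  ·
  (1,2): δ = 148.01°  ·
  (1,3): δ = 126.57°  ·
  (1,4): δ = 78.28°  ·
  (1,5): δ = 16.52°  ✓
  (1,6): δ = 69.64°  ·
  (2,3): δ = 158.56°  ·
  (2,4): δ = 110.27°  ·
  (2,5): δ = 15.48°  ✓
  (2,6): δ = 37.64°  ✓
  (3,4): δ = 131.71°  ·
  (3,5): δ = 36.91°  ✓
  (3,6): δ = 16.20°  ✓
  (4,5): δ = 85.20°  ·
  (4,6): δ = 32.09°  ✓
  (5,6): δ = 126.88°  ·
antipodal pairs: 7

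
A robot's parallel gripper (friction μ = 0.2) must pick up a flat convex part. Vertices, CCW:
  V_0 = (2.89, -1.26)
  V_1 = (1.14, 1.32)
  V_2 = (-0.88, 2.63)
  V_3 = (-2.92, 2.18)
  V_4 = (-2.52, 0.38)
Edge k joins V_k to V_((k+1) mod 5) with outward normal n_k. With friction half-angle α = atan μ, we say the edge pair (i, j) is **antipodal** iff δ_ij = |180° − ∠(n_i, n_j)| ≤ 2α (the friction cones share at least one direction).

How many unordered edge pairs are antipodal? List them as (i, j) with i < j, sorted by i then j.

α = atan 0.2 = 11.31°;  2α = 22.62°
n_0 = (+0.8276, +0.5613)
n_1 = (+0.5441, +0.8390)
n_2 = (-0.2154, +0.9765)
n_3 = (-0.9762, -0.2169)
n_4 = (-0.2901, -0.9570)
  (0,1): δ = 157.11°  ·
  (0,2): δ = 111.71°  ·
  (0,3): δ = 21.62°  ✓
  (0,4): δ = 38.99°  ·
  (1,2): δ = 134.60°  ·
  (1,3): δ = 44.51°  ·
  (1,4): δ = 16.10°  ✓
  (2,3): δ = 89.91°  ·
  (2,4): δ = 29.30°  ·
  (3,4): δ = 119.39°  ·
antipodal pairs: 2

count = 2; pairs: (0,3), (1,4)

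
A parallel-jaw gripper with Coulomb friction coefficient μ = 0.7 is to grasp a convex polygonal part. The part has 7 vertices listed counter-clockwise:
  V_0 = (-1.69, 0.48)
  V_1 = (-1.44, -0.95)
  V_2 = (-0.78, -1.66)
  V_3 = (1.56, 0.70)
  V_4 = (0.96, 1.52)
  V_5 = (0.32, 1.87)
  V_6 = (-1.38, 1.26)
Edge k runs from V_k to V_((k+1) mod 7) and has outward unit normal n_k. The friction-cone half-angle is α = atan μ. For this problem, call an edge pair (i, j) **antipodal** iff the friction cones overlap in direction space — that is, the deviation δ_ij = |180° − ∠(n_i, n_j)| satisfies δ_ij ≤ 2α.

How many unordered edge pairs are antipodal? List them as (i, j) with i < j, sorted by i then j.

α = atan 0.7 = 34.99°;  2α = 69.98°
n_0 = (-0.9851, -0.1722)
n_1 = (-0.7324, -0.6808)
n_2 = (+0.7101, -0.7041)
n_3 = (+0.8070, +0.5905)
n_4 = (+0.4798, +0.8774)
n_5 = (-0.3377, +0.9412)
n_6 = (-0.9293, +0.3693)
  (0,1): δ = 147.01°  ·
  (0,2): δ = 54.67°  ✓
  (0,3): δ = 26.28°  ✓
  (0,4): δ = 51.41°  ✓
  (0,5): δ = 99.82°  ·
  (0,6): δ = 148.41°  ·
  (1,2): δ = 87.67°  ·
  (1,3): δ = 6.72°  ✓
  (1,4): δ = 18.42°  ✓
  (1,5): δ = 66.83°  ✓
  (1,6): δ = 115.42°  ·
  (2,3): δ = 99.05°  ·
  (2,4): δ = 73.92°  ·
  (2,5): δ = 25.50°  ✓
  (2,6): δ = 23.08°  ✓
  (3,4): δ = 154.87°  ·
  (3,5): δ = 106.45°  ·
  (3,6): δ = 57.87°  ✓
  (4,5): δ = 131.59°  ·
  (4,6): δ = 83.00°  ·
  (5,6): δ = 131.41°  ·
antipodal pairs: 9

count = 9; pairs: (0,2), (0,3), (0,4), (1,3), (1,4), (1,5), (2,5), (2,6), (3,6)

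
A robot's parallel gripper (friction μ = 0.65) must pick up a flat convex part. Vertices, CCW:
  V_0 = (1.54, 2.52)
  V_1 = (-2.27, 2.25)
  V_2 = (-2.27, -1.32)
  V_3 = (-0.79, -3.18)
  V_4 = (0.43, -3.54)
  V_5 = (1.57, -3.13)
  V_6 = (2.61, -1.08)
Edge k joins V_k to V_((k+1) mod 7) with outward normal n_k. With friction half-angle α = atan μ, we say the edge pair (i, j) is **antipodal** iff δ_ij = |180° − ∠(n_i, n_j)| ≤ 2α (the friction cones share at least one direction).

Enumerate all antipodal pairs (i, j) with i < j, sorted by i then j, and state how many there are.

count = 9; pairs: (0,2), (0,3), (0,4), (0,5), (1,5), (1,6), (2,5), (2,6), (3,6)

α = atan 0.65 = 33.02°;  2α = 66.05°
n_0 = (-0.0707, +0.9975)
n_1 = (-1.0000, -0.0000)
n_2 = (-0.7825, -0.6226)
n_3 = (-0.2830, -0.9591)
n_4 = (+0.3384, -0.9410)
n_5 = (+0.8918, -0.4524)
n_6 = (+0.9586, +0.2849)
  (0,1): δ = 94.05°  ·
  (0,2): δ = 55.54°  ✓
  (0,3): δ = 20.49°  ✓
  (0,4): δ = 15.73°  ✓
  (0,5): δ = 59.05°  ✓
  (0,6): δ = 102.50°  ·
  (1,2): δ = 141.49°  ·
  (1,3): δ = 106.44°  ·
  (1,4): δ = 70.22°  ·
  (1,5): δ = 26.90°  ✓
  (1,6): δ = 16.55°  ✓
  (2,3): δ = 144.95°  ·
  (2,4): δ = 108.73°  ·
  (2,5): δ = 65.41°  ✓
  (2,6): δ = 21.96°  ✓
  (3,4): δ = 143.78°  ·
  (3,5): δ = 100.46°  ·
  (3,6): δ = 57.01°  ✓
  (4,5): δ = 136.68°  ·
  (4,6): δ = 93.23°  ·
  (5,6): δ = 136.55°  ·
antipodal pairs: 9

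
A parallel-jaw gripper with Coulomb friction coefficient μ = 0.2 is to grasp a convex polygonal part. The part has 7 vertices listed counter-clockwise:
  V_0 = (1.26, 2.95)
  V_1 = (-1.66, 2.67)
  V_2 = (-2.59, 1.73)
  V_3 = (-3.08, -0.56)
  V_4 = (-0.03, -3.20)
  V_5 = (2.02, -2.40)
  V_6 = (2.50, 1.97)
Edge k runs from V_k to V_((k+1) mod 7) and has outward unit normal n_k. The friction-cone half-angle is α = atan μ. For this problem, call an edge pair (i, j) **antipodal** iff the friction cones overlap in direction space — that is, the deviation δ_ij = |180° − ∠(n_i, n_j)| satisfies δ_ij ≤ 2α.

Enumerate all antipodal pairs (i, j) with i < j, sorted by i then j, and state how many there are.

count = 3; pairs: (0,4), (2,5), (3,6)

α = atan 0.2 = 11.31°;  2α = 22.62°
n_0 = (-0.0955, +0.9954)
n_1 = (-0.7109, +0.7033)
n_2 = (-0.9779, +0.2092)
n_3 = (-0.6545, -0.7561)
n_4 = (+0.3635, -0.9316)
n_5 = (+0.9940, -0.1092)
n_6 = (+0.6201, +0.7846)
  (0,1): δ = 140.17°  ·
  (0,2): δ = 107.56°  ·
  (0,3): δ = 46.36°  ·
  (0,4): δ = 15.84°  ✓
  (0,5): δ = 78.25°  ·
  (0,6): δ = 136.20°  ·
  (1,2): δ = 147.38°  ·
  (1,3): δ = 86.18°  ·
  (1,4): δ = 23.99°  ·
  (1,5): δ = 38.43°  ·
  (1,6): δ = 96.37°  ·
  (2,3): δ = 118.80°  ·
  (2,4): δ = 56.60°  ·
  (2,5): δ = 5.81°  ✓
  (2,6): δ = 63.76°  ·
  (3,4): δ = 117.80°  ·
  (3,5): δ = 55.39°  ·
  (3,6): δ = 2.56°  ✓
  (4,5): δ = 117.59°  ·
  (4,6): δ = 59.64°  ·
  (5,6): δ = 122.05°  ·
antipodal pairs: 3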